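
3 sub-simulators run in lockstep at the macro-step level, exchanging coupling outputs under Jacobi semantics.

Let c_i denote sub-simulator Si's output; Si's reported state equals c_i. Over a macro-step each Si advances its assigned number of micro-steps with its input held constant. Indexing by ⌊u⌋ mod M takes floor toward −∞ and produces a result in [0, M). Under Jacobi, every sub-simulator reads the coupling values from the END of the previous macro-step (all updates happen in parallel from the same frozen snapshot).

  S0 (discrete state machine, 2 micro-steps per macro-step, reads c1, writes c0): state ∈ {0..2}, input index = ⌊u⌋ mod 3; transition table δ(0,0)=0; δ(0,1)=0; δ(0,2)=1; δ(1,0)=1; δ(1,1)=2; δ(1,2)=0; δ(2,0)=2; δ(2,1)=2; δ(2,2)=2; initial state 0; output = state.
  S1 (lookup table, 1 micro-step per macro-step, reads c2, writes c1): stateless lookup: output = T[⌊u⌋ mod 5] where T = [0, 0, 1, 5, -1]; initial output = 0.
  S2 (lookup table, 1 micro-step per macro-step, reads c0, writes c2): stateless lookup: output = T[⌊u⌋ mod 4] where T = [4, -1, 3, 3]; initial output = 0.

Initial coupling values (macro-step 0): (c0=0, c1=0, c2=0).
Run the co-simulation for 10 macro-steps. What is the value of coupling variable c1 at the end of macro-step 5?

macro 1: S0 reads c1=0 → after 2×micro: 0; S1 reads c2=0 → after 1×micro: 0; S2 reads c0=0 → after 1×micro: 4 ⇒ (c0=0, c1=0, c2=4)
macro 2: S0 reads c1=0 → after 2×micro: 0; S1 reads c2=4 → after 1×micro: -1; S2 reads c0=0 → after 1×micro: 4 ⇒ (c0=0, c1=-1, c2=4)
macro 3: S0 reads c1=-1 → after 2×micro: 0; S1 reads c2=4 → after 1×micro: -1; S2 reads c0=0 → after 1×micro: 4 ⇒ (c0=0, c1=-1, c2=4)
macro 4: S0 reads c1=-1 → after 2×micro: 0; S1 reads c2=4 → after 1×micro: -1; S2 reads c0=0 → after 1×micro: 4 ⇒ (c0=0, c1=-1, c2=4)
macro 5: S0 reads c1=-1 → after 2×micro: 0; S1 reads c2=4 → after 1×micro: -1; S2 reads c0=0 → after 1×micro: 4 ⇒ (c0=0, c1=-1, c2=4)
macro 6: S0 reads c1=-1 → after 2×micro: 0; S1 reads c2=4 → after 1×micro: -1; S2 reads c0=0 → after 1×micro: 4 ⇒ (c0=0, c1=-1, c2=4)
macro 7: S0 reads c1=-1 → after 2×micro: 0; S1 reads c2=4 → after 1×micro: -1; S2 reads c0=0 → after 1×micro: 4 ⇒ (c0=0, c1=-1, c2=4)
macro 8: S0 reads c1=-1 → after 2×micro: 0; S1 reads c2=4 → after 1×micro: -1; S2 reads c0=0 → after 1×micro: 4 ⇒ (c0=0, c1=-1, c2=4)
macro 9: S0 reads c1=-1 → after 2×micro: 0; S1 reads c2=4 → after 1×micro: -1; S2 reads c0=0 → after 1×micro: 4 ⇒ (c0=0, c1=-1, c2=4)
macro 10: S0 reads c1=-1 → after 2×micro: 0; S1 reads c2=4 → after 1×micro: -1; S2 reads c0=0 → after 1×micro: 4 ⇒ (c0=0, c1=-1, c2=4)

c1 at macro-step 5 = -1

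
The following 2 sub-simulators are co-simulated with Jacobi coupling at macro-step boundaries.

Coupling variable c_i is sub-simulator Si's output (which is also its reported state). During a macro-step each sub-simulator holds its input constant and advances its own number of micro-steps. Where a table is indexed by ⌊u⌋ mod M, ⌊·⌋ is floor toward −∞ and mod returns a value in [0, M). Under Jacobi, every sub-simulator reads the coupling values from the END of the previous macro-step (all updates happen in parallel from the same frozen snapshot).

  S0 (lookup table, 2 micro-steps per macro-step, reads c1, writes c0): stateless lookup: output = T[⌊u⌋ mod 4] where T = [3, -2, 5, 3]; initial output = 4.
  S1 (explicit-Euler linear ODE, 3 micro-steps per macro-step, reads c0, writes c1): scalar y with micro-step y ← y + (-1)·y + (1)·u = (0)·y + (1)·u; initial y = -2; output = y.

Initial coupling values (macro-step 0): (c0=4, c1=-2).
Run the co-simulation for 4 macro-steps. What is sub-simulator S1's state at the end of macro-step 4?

macro 1: S0 reads c1=-2 → after 2×micro: 5; S1 reads c0=4 → after 3×micro: 4 ⇒ (c0=5, c1=4)
macro 2: S0 reads c1=4 → after 2×micro: 3; S1 reads c0=5 → after 3×micro: 5 ⇒ (c0=3, c1=5)
macro 3: S0 reads c1=5 → after 2×micro: -2; S1 reads c0=3 → after 3×micro: 3 ⇒ (c0=-2, c1=3)
macro 4: S0 reads c1=3 → after 2×micro: 3; S1 reads c0=-2 → after 3×micro: -2 ⇒ (c0=3, c1=-2)

S1 state at macro-step 4 = -2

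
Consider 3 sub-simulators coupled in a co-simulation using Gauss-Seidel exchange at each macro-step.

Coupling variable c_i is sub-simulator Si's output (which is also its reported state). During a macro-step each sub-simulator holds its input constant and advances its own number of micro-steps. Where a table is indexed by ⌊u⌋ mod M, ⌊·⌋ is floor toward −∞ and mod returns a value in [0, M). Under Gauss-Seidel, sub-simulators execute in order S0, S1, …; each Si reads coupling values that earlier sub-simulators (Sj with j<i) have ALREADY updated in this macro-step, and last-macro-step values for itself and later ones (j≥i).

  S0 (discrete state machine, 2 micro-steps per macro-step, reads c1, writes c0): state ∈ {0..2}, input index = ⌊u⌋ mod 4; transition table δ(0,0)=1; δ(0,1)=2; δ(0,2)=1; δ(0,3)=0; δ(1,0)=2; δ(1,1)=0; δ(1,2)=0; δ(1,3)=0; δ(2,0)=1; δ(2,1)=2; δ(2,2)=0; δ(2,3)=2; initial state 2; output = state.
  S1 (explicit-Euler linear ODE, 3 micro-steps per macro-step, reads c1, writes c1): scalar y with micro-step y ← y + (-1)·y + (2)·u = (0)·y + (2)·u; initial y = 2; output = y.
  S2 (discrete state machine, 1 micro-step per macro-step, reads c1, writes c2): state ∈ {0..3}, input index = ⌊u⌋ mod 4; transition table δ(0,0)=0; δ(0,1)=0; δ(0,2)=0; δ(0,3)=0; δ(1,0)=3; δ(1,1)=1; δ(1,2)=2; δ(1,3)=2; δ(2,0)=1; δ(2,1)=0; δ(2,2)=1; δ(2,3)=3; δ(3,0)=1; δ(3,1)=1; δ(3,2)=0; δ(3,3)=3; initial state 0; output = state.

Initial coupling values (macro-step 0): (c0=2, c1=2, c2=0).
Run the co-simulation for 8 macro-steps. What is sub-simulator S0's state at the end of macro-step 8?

S0 state at macro-step 8 = 1

macro 1: S0 reads c1=2 → after 2×micro: 1; S1 reads c1=2 → after 3×micro: 4; S2 reads c1=4 → after 1×micro: 0 ⇒ (c0=1, c1=4, c2=0)
macro 2: S0 reads c1=4 → after 2×micro: 1; S1 reads c1=4 → after 3×micro: 8; S2 reads c1=8 → after 1×micro: 0 ⇒ (c0=1, c1=8, c2=0)
macro 3: S0 reads c1=8 → after 2×micro: 1; S1 reads c1=8 → after 3×micro: 16; S2 reads c1=16 → after 1×micro: 0 ⇒ (c0=1, c1=16, c2=0)
macro 4: S0 reads c1=16 → after 2×micro: 1; S1 reads c1=16 → after 3×micro: 32; S2 reads c1=32 → after 1×micro: 0 ⇒ (c0=1, c1=32, c2=0)
macro 5: S0 reads c1=32 → after 2×micro: 1; S1 reads c1=32 → after 3×micro: 64; S2 reads c1=64 → after 1×micro: 0 ⇒ (c0=1, c1=64, c2=0)
macro 6: S0 reads c1=64 → after 2×micro: 1; S1 reads c1=64 → after 3×micro: 128; S2 reads c1=128 → after 1×micro: 0 ⇒ (c0=1, c1=128, c2=0)
macro 7: S0 reads c1=128 → after 2×micro: 1; S1 reads c1=128 → after 3×micro: 256; S2 reads c1=256 → after 1×micro: 0 ⇒ (c0=1, c1=256, c2=0)
macro 8: S0 reads c1=256 → after 2×micro: 1; S1 reads c1=256 → after 3×micro: 512; S2 reads c1=512 → after 1×micro: 0 ⇒ (c0=1, c1=512, c2=0)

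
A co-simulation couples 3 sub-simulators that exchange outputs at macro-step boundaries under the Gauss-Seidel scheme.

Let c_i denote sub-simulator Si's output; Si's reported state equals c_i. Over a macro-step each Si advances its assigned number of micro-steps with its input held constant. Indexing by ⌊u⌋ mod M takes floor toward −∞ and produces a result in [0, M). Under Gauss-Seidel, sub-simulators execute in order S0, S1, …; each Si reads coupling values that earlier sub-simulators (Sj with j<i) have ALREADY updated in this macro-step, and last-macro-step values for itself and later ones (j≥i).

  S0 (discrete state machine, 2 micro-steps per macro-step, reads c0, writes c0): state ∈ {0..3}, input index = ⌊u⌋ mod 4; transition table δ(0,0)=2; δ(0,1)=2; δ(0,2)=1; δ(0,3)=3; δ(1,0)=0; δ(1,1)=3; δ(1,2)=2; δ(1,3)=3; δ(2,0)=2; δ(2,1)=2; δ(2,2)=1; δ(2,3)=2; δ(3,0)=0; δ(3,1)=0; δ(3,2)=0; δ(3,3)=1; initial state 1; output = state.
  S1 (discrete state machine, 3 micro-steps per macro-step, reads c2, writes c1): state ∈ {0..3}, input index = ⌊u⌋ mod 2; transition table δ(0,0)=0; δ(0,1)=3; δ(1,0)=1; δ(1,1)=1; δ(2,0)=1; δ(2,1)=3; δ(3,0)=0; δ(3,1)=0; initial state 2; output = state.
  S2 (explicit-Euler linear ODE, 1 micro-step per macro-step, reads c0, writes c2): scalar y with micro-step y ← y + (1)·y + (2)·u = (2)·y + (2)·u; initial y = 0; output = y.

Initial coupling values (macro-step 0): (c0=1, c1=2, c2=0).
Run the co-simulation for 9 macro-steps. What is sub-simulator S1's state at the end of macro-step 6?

macro 1: S0 reads c0=1 → after 2×micro: 0; S1 reads c2=0 → after 3×micro: 1; S2 reads c0=0 → after 1×micro: 0 ⇒ (c0=0, c1=1, c2=0)
macro 2: S0 reads c0=0 → after 2×micro: 2; S1 reads c2=0 → after 3×micro: 1; S2 reads c0=2 → after 1×micro: 4 ⇒ (c0=2, c1=1, c2=4)
macro 3: S0 reads c0=2 → after 2×micro: 2; S1 reads c2=4 → after 3×micro: 1; S2 reads c0=2 → after 1×micro: 12 ⇒ (c0=2, c1=1, c2=12)
macro 4: S0 reads c0=2 → after 2×micro: 2; S1 reads c2=12 → after 3×micro: 1; S2 reads c0=2 → after 1×micro: 28 ⇒ (c0=2, c1=1, c2=28)
macro 5: S0 reads c0=2 → after 2×micro: 2; S1 reads c2=28 → after 3×micro: 1; S2 reads c0=2 → after 1×micro: 60 ⇒ (c0=2, c1=1, c2=60)
macro 6: S0 reads c0=2 → after 2×micro: 2; S1 reads c2=60 → after 3×micro: 1; S2 reads c0=2 → after 1×micro: 124 ⇒ (c0=2, c1=1, c2=124)
macro 7: S0 reads c0=2 → after 2×micro: 2; S1 reads c2=124 → after 3×micro: 1; S2 reads c0=2 → after 1×micro: 252 ⇒ (c0=2, c1=1, c2=252)
macro 8: S0 reads c0=2 → after 2×micro: 2; S1 reads c2=252 → after 3×micro: 1; S2 reads c0=2 → after 1×micro: 508 ⇒ (c0=2, c1=1, c2=508)
macro 9: S0 reads c0=2 → after 2×micro: 2; S1 reads c2=508 → after 3×micro: 1; S2 reads c0=2 → after 1×micro: 1020 ⇒ (c0=2, c1=1, c2=1020)

S1 state at macro-step 6 = 1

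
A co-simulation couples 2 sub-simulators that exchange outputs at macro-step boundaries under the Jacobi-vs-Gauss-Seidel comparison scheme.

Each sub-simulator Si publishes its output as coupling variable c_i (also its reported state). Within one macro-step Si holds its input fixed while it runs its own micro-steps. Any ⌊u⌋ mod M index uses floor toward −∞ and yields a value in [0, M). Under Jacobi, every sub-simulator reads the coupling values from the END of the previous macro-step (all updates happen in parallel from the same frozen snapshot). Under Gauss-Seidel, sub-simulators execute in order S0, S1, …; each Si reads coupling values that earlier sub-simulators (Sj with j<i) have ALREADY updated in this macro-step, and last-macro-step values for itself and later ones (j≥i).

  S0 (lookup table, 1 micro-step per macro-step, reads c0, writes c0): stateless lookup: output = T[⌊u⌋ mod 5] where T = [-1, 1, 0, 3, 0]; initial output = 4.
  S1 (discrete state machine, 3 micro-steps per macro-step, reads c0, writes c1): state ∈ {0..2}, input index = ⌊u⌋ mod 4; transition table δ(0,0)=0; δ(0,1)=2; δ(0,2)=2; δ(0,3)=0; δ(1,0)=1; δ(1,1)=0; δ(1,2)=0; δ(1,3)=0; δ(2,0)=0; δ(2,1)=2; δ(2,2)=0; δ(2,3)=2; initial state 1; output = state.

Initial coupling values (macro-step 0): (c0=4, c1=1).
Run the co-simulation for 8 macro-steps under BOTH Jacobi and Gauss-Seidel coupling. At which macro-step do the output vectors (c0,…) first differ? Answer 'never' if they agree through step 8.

first divergence at macro-step: 2

[Jacobi] macro 1: S0 reads c0=4 → after 1×micro: 0; S1 reads c0=4 → after 3×micro: 1 ⇒ (c0=0, c1=1)
[Jacobi] macro 2: S0 reads c0=0 → after 1×micro: -1; S1 reads c0=0 → after 3×micro: 1 ⇒ (c0=-1, c1=1)
[Jacobi] macro 3: S0 reads c0=-1 → after 1×micro: 0; S1 reads c0=-1 → after 3×micro: 0 ⇒ (c0=0, c1=0)
[Jacobi] macro 4: S0 reads c0=0 → after 1×micro: -1; S1 reads c0=0 → after 3×micro: 0 ⇒ (c0=-1, c1=0)
[Jacobi] macro 5: S0 reads c0=-1 → after 1×micro: 0; S1 reads c0=-1 → after 3×micro: 0 ⇒ (c0=0, c1=0)
[Jacobi] macro 6: S0 reads c0=0 → after 1×micro: -1; S1 reads c0=0 → after 3×micro: 0 ⇒ (c0=-1, c1=0)
[Jacobi] macro 7: S0 reads c0=-1 → after 1×micro: 0; S1 reads c0=-1 → after 3×micro: 0 ⇒ (c0=0, c1=0)
[Jacobi] macro 8: S0 reads c0=0 → after 1×micro: -1; S1 reads c0=0 → after 3×micro: 0 ⇒ (c0=-1, c1=0)
[Gauss-Seidel] macro 1: S0 reads c0=4 → after 1×micro: 0; S1 reads c0=0 → after 3×micro: 1 ⇒ (c0=0, c1=1)
[Gauss-Seidel] macro 2: S0 reads c0=0 → after 1×micro: -1; S1 reads c0=-1 → after 3×micro: 0 ⇒ (c0=-1, c1=0)
[Gauss-Seidel] macro 3: S0 reads c0=-1 → after 1×micro: 0; S1 reads c0=0 → after 3×micro: 0 ⇒ (c0=0, c1=0)
[Gauss-Seidel] macro 4: S0 reads c0=0 → after 1×micro: -1; S1 reads c0=-1 → after 3×micro: 0 ⇒ (c0=-1, c1=0)
[Gauss-Seidel] macro 5: S0 reads c0=-1 → after 1×micro: 0; S1 reads c0=0 → after 3×micro: 0 ⇒ (c0=0, c1=0)
[Gauss-Seidel] macro 6: S0 reads c0=0 → after 1×micro: -1; S1 reads c0=-1 → after 3×micro: 0 ⇒ (c0=-1, c1=0)
[Gauss-Seidel] macro 7: S0 reads c0=-1 → after 1×micro: 0; S1 reads c0=0 → after 3×micro: 0 ⇒ (c0=0, c1=0)
[Gauss-Seidel] macro 8: S0 reads c0=0 → after 1×micro: -1; S1 reads c0=-1 → after 3×micro: 0 ⇒ (c0=-1, c1=0)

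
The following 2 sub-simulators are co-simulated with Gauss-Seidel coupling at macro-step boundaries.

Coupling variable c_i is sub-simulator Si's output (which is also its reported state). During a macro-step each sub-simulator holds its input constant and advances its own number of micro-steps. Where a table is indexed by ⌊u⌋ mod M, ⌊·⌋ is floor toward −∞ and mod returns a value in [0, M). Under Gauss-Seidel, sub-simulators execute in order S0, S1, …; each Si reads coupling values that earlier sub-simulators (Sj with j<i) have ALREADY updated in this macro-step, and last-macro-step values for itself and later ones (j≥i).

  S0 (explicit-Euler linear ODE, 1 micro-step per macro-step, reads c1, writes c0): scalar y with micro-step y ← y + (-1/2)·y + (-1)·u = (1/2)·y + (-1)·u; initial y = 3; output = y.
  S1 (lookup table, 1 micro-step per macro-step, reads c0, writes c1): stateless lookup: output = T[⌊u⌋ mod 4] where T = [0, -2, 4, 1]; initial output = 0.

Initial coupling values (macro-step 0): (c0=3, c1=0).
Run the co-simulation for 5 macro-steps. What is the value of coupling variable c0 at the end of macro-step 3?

macro 1: S0 reads c1=0 → after 1×micro: 3/2; S1 reads c0=3/2 → after 1×micro: -2 ⇒ (c0=3/2, c1=-2)
macro 2: S0 reads c1=-2 → after 1×micro: 11/4; S1 reads c0=11/4 → after 1×micro: 4 ⇒ (c0=11/4, c1=4)
macro 3: S0 reads c1=4 → after 1×micro: -21/8; S1 reads c0=-21/8 → after 1×micro: -2 ⇒ (c0=-21/8, c1=-2)
macro 4: S0 reads c1=-2 → after 1×micro: 11/16; S1 reads c0=11/16 → after 1×micro: 0 ⇒ (c0=11/16, c1=0)
macro 5: S0 reads c1=0 → after 1×micro: 11/32; S1 reads c0=11/32 → after 1×micro: 0 ⇒ (c0=11/32, c1=0)

c0 at macro-step 3 = -21/8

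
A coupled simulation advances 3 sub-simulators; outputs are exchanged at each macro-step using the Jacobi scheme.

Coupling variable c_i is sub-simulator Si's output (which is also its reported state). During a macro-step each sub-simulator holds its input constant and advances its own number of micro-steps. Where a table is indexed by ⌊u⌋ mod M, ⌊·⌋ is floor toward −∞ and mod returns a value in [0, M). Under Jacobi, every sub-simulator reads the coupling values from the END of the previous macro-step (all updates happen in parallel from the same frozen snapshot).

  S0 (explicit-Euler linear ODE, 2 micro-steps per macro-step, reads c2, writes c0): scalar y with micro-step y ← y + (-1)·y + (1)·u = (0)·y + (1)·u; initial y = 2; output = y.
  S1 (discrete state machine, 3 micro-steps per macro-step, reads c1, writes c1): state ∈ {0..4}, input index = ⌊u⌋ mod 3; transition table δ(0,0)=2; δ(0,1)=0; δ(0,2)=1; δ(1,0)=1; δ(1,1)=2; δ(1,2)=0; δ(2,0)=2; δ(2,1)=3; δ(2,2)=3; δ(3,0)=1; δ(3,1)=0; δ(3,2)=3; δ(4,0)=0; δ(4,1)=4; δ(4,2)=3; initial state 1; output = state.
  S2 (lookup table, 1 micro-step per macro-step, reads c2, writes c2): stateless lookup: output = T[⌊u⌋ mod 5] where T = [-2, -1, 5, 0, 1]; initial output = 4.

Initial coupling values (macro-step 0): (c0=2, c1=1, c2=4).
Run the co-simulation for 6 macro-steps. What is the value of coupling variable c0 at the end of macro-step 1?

macro 1: S0 reads c2=4 → after 2×micro: 4; S1 reads c1=1 → after 3×micro: 0; S2 reads c2=4 → after 1×micro: 1 ⇒ (c0=4, c1=0, c2=1)
macro 2: S0 reads c2=1 → after 2×micro: 1; S1 reads c1=0 → after 3×micro: 2; S2 reads c2=1 → after 1×micro: -1 ⇒ (c0=1, c1=2, c2=-1)
macro 3: S0 reads c2=-1 → after 2×micro: -1; S1 reads c1=2 → after 3×micro: 3; S2 reads c2=-1 → after 1×micro: 1 ⇒ (c0=-1, c1=3, c2=1)
macro 4: S0 reads c2=1 → after 2×micro: 1; S1 reads c1=3 → after 3×micro: 1; S2 reads c2=1 → after 1×micro: -1 ⇒ (c0=1, c1=1, c2=-1)
macro 5: S0 reads c2=-1 → after 2×micro: -1; S1 reads c1=1 → after 3×micro: 0; S2 reads c2=-1 → after 1×micro: 1 ⇒ (c0=-1, c1=0, c2=1)
macro 6: S0 reads c2=1 → after 2×micro: 1; S1 reads c1=0 → after 3×micro: 2; S2 reads c2=1 → after 1×micro: -1 ⇒ (c0=1, c1=2, c2=-1)

c0 at macro-step 1 = 4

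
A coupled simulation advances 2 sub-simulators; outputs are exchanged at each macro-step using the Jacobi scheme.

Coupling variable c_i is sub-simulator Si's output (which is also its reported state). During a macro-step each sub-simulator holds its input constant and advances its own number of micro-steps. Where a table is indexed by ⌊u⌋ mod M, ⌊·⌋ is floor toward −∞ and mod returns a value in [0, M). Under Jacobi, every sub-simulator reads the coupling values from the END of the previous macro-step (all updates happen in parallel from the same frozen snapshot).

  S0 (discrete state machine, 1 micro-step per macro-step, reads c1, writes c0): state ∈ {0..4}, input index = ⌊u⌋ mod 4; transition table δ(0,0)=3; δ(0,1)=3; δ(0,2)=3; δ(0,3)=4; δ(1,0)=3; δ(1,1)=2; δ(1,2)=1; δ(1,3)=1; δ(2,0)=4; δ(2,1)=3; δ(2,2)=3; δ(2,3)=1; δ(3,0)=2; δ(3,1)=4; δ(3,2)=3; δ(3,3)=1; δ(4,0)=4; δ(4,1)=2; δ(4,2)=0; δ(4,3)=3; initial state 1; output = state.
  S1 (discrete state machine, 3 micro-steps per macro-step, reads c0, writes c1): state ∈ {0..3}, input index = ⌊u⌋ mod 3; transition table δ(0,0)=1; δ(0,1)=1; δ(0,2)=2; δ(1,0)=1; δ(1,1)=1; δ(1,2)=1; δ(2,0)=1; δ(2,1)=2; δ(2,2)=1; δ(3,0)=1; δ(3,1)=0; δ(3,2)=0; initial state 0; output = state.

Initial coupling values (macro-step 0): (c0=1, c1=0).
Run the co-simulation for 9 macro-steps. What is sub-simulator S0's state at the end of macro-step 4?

macro 1: S0 reads c1=0 → after 1×micro: 3; S1 reads c0=1 → after 3×micro: 1 ⇒ (c0=3, c1=1)
macro 2: S0 reads c1=1 → after 1×micro: 4; S1 reads c0=3 → after 3×micro: 1 ⇒ (c0=4, c1=1)
macro 3: S0 reads c1=1 → after 1×micro: 2; S1 reads c0=4 → after 3×micro: 1 ⇒ (c0=2, c1=1)
macro 4: S0 reads c1=1 → after 1×micro: 3; S1 reads c0=2 → after 3×micro: 1 ⇒ (c0=3, c1=1)
macro 5: S0 reads c1=1 → after 1×micro: 4; S1 reads c0=3 → after 3×micro: 1 ⇒ (c0=4, c1=1)
macro 6: S0 reads c1=1 → after 1×micro: 2; S1 reads c0=4 → after 3×micro: 1 ⇒ (c0=2, c1=1)
macro 7: S0 reads c1=1 → after 1×micro: 3; S1 reads c0=2 → after 3×micro: 1 ⇒ (c0=3, c1=1)
macro 8: S0 reads c1=1 → after 1×micro: 4; S1 reads c0=3 → after 3×micro: 1 ⇒ (c0=4, c1=1)
macro 9: S0 reads c1=1 → after 1×micro: 2; S1 reads c0=4 → after 3×micro: 1 ⇒ (c0=2, c1=1)

S0 state at macro-step 4 = 3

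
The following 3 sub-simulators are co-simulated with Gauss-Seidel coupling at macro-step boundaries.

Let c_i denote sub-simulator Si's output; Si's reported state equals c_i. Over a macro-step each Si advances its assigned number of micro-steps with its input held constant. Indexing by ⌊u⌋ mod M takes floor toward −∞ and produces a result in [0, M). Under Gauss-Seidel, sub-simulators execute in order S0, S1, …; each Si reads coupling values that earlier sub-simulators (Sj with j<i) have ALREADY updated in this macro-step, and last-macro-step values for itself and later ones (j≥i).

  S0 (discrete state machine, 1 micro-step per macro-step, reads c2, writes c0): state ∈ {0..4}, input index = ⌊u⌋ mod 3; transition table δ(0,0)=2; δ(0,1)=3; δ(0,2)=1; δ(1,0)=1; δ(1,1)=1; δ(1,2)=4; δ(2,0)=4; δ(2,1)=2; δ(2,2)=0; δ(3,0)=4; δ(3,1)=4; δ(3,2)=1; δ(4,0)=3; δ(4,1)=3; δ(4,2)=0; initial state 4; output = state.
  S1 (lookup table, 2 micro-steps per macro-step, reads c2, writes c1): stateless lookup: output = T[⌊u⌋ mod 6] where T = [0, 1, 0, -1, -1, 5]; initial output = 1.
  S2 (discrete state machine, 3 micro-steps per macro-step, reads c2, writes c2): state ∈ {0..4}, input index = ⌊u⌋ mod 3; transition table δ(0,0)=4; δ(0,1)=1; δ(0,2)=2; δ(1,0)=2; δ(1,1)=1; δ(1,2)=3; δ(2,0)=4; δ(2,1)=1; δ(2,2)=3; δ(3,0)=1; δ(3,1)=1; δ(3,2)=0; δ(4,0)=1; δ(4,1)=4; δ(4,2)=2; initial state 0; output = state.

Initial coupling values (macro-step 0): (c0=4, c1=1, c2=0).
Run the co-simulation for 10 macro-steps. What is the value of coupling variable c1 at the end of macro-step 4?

c1 at macro-step 4 = 0

macro 1: S0 reads c2=0 → after 1×micro: 3; S1 reads c2=0 → after 2×micro: 0; S2 reads c2=0 → after 3×micro: 2 ⇒ (c0=3, c1=0, c2=2)
macro 2: S0 reads c2=2 → after 1×micro: 1; S1 reads c2=2 → after 2×micro: 0; S2 reads c2=2 → after 3×micro: 2 ⇒ (c0=1, c1=0, c2=2)
macro 3: S0 reads c2=2 → after 1×micro: 4; S1 reads c2=2 → after 2×micro: 0; S2 reads c2=2 → after 3×micro: 2 ⇒ (c0=4, c1=0, c2=2)
macro 4: S0 reads c2=2 → after 1×micro: 0; S1 reads c2=2 → after 2×micro: 0; S2 reads c2=2 → after 3×micro: 2 ⇒ (c0=0, c1=0, c2=2)
macro 5: S0 reads c2=2 → after 1×micro: 1; S1 reads c2=2 → after 2×micro: 0; S2 reads c2=2 → after 3×micro: 2 ⇒ (c0=1, c1=0, c2=2)
macro 6: S0 reads c2=2 → after 1×micro: 4; S1 reads c2=2 → after 2×micro: 0; S2 reads c2=2 → after 3×micro: 2 ⇒ (c0=4, c1=0, c2=2)
macro 7: S0 reads c2=2 → after 1×micro: 0; S1 reads c2=2 → after 2×micro: 0; S2 reads c2=2 → after 3×micro: 2 ⇒ (c0=0, c1=0, c2=2)
macro 8: S0 reads c2=2 → after 1×micro: 1; S1 reads c2=2 → after 2×micro: 0; S2 reads c2=2 → after 3×micro: 2 ⇒ (c0=1, c1=0, c2=2)
macro 9: S0 reads c2=2 → after 1×micro: 4; S1 reads c2=2 → after 2×micro: 0; S2 reads c2=2 → after 3×micro: 2 ⇒ (c0=4, c1=0, c2=2)
macro 10: S0 reads c2=2 → after 1×micro: 0; S1 reads c2=2 → after 2×micro: 0; S2 reads c2=2 → after 3×micro: 2 ⇒ (c0=0, c1=0, c2=2)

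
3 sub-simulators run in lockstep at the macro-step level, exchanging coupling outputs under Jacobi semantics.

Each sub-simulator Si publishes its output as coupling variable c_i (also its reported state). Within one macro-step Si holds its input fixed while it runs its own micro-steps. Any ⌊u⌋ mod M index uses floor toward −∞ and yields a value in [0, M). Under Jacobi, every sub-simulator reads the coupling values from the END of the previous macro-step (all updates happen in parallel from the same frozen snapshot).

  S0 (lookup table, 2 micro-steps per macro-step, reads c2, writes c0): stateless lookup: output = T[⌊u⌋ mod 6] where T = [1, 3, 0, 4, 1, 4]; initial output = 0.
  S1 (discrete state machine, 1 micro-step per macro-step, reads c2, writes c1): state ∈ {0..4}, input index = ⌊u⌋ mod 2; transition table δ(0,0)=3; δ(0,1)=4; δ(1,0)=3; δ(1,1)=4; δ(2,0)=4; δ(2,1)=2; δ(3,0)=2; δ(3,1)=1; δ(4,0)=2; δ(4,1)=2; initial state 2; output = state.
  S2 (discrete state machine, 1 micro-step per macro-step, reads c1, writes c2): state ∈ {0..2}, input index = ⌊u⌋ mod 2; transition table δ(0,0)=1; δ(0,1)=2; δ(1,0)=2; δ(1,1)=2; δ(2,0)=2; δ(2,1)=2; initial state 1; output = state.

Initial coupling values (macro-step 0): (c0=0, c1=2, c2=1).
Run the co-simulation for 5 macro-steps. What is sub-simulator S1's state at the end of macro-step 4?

macro 1: S0 reads c2=1 → after 2×micro: 3; S1 reads c2=1 → after 1×micro: 2; S2 reads c1=2 → after 1×micro: 2 ⇒ (c0=3, c1=2, c2=2)
macro 2: S0 reads c2=2 → after 2×micro: 0; S1 reads c2=2 → after 1×micro: 4; S2 reads c1=2 → after 1×micro: 2 ⇒ (c0=0, c1=4, c2=2)
macro 3: S0 reads c2=2 → after 2×micro: 0; S1 reads c2=2 → after 1×micro: 2; S2 reads c1=4 → after 1×micro: 2 ⇒ (c0=0, c1=2, c2=2)
macro 4: S0 reads c2=2 → after 2×micro: 0; S1 reads c2=2 → after 1×micro: 4; S2 reads c1=2 → after 1×micro: 2 ⇒ (c0=0, c1=4, c2=2)
macro 5: S0 reads c2=2 → after 2×micro: 0; S1 reads c2=2 → after 1×micro: 2; S2 reads c1=4 → after 1×micro: 2 ⇒ (c0=0, c1=2, c2=2)

S1 state at macro-step 4 = 4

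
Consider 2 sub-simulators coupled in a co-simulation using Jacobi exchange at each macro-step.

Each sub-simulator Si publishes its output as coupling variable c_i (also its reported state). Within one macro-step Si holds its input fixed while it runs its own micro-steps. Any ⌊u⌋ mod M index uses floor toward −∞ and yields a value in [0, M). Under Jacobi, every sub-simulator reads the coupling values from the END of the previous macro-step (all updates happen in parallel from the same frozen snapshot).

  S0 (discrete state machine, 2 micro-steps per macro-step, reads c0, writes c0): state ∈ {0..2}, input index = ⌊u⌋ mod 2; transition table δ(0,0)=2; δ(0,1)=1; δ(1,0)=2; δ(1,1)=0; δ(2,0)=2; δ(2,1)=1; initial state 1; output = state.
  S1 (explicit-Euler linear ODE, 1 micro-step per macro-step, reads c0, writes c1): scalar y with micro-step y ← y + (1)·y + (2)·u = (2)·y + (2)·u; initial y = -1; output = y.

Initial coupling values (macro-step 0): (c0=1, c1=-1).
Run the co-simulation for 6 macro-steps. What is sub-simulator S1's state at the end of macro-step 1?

S1 state at macro-step 1 = 0

macro 1: S0 reads c0=1 → after 2×micro: 1; S1 reads c0=1 → after 1×micro: 0 ⇒ (c0=1, c1=0)
macro 2: S0 reads c0=1 → after 2×micro: 1; S1 reads c0=1 → after 1×micro: 2 ⇒ (c0=1, c1=2)
macro 3: S0 reads c0=1 → after 2×micro: 1; S1 reads c0=1 → after 1×micro: 6 ⇒ (c0=1, c1=6)
macro 4: S0 reads c0=1 → after 2×micro: 1; S1 reads c0=1 → after 1×micro: 14 ⇒ (c0=1, c1=14)
macro 5: S0 reads c0=1 → after 2×micro: 1; S1 reads c0=1 → after 1×micro: 30 ⇒ (c0=1, c1=30)
macro 6: S0 reads c0=1 → after 2×micro: 1; S1 reads c0=1 → after 1×micro: 62 ⇒ (c0=1, c1=62)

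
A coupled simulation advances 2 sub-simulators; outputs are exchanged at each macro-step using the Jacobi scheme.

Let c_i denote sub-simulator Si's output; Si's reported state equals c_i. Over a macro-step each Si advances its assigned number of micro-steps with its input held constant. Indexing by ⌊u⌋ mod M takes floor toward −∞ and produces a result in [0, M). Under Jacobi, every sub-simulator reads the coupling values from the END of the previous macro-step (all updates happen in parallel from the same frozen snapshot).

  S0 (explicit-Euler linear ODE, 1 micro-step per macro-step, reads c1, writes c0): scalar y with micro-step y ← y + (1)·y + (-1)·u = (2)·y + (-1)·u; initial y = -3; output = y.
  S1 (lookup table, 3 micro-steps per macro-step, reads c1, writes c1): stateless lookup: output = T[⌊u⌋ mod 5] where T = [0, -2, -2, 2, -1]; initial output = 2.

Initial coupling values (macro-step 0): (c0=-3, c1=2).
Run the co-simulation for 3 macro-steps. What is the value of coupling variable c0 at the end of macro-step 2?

c0 at macro-step 2 = -14

macro 1: S0 reads c1=2 → after 1×micro: -8; S1 reads c1=2 → after 3×micro: -2 ⇒ (c0=-8, c1=-2)
macro 2: S0 reads c1=-2 → after 1×micro: -14; S1 reads c1=-2 → after 3×micro: 2 ⇒ (c0=-14, c1=2)
macro 3: S0 reads c1=2 → after 1×micro: -30; S1 reads c1=2 → after 3×micro: -2 ⇒ (c0=-30, c1=-2)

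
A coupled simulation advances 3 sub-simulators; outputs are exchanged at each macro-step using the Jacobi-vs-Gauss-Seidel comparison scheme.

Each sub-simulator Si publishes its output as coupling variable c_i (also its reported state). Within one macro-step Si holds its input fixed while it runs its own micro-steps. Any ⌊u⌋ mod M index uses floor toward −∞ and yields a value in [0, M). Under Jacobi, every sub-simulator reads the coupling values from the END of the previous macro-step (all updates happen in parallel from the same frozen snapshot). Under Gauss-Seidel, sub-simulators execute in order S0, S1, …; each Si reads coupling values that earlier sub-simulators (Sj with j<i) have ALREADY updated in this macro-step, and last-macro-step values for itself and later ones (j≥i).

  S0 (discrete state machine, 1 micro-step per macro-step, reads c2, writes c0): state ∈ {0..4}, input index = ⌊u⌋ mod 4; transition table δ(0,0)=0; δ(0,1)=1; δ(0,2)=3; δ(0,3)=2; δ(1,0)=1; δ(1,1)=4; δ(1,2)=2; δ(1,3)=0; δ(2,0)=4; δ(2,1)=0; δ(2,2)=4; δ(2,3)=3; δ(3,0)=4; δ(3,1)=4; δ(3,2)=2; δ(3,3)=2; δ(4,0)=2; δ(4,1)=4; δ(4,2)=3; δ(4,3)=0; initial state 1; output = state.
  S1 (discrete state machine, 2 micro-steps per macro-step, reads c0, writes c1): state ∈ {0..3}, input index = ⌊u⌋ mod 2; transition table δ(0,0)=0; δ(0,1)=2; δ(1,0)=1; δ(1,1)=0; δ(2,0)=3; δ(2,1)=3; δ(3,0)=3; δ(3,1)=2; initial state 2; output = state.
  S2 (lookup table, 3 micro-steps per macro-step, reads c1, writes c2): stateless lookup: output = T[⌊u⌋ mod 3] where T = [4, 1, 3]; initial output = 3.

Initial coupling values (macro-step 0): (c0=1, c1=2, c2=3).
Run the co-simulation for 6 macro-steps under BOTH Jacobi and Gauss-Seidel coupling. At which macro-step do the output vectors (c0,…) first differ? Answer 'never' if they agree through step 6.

[Jacobi] macro 1: S0 reads c2=3 → after 1×micro: 0; S1 reads c0=1 → after 2×micro: 2; S2 reads c1=2 → after 3×micro: 3 ⇒ (c0=0, c1=2, c2=3)
[Jacobi] macro 2: S0 reads c2=3 → after 1×micro: 2; S1 reads c0=0 → after 2×micro: 3; S2 reads c1=2 → after 3×micro: 3 ⇒ (c0=2, c1=3, c2=3)
[Jacobi] macro 3: S0 reads c2=3 → after 1×micro: 3; S1 reads c0=2 → after 2×micro: 3; S2 reads c1=3 → after 3×micro: 4 ⇒ (c0=3, c1=3, c2=4)
[Jacobi] macro 4: S0 reads c2=4 → after 1×micro: 4; S1 reads c0=3 → after 2×micro: 3; S2 reads c1=3 → after 3×micro: 4 ⇒ (c0=4, c1=3, c2=4)
[Jacobi] macro 5: S0 reads c2=4 → after 1×micro: 2; S1 reads c0=4 → after 2×micro: 3; S2 reads c1=3 → after 3×micro: 4 ⇒ (c0=2, c1=3, c2=4)
[Jacobi] macro 6: S0 reads c2=4 → after 1×micro: 4; S1 reads c0=2 → after 2×micro: 3; S2 reads c1=3 → after 3×micro: 4 ⇒ (c0=4, c1=3, c2=4)
[Gauss-Seidel] macro 1: S0 reads c2=3 → after 1×micro: 0; S1 reads c0=0 → after 2×micro: 3; S2 reads c1=3 → after 3×micro: 4 ⇒ (c0=0, c1=3, c2=4)
[Gauss-Seidel] macro 2: S0 reads c2=4 → after 1×micro: 0; S1 reads c0=0 → after 2×micro: 3; S2 reads c1=3 → after 3×micro: 4 ⇒ (c0=0, c1=3, c2=4)
[Gauss-Seidel] macro 3: S0 reads c2=4 → after 1×micro: 0; S1 reads c0=0 → after 2×micro: 3; S2 reads c1=3 → after 3×micro: 4 ⇒ (c0=0, c1=3, c2=4)
[Gauss-Seidel] macro 4: S0 reads c2=4 → after 1×micro: 0; S1 reads c0=0 → after 2×micro: 3; S2 reads c1=3 → after 3×micro: 4 ⇒ (c0=0, c1=3, c2=4)
[Gauss-Seidel] macro 5: S0 reads c2=4 → after 1×micro: 0; S1 reads c0=0 → after 2×micro: 3; S2 reads c1=3 → after 3×micro: 4 ⇒ (c0=0, c1=3, c2=4)
[Gauss-Seidel] macro 6: S0 reads c2=4 → after 1×micro: 0; S1 reads c0=0 → after 2×micro: 3; S2 reads c1=3 → after 3×micro: 4 ⇒ (c0=0, c1=3, c2=4)

first divergence at macro-step: 1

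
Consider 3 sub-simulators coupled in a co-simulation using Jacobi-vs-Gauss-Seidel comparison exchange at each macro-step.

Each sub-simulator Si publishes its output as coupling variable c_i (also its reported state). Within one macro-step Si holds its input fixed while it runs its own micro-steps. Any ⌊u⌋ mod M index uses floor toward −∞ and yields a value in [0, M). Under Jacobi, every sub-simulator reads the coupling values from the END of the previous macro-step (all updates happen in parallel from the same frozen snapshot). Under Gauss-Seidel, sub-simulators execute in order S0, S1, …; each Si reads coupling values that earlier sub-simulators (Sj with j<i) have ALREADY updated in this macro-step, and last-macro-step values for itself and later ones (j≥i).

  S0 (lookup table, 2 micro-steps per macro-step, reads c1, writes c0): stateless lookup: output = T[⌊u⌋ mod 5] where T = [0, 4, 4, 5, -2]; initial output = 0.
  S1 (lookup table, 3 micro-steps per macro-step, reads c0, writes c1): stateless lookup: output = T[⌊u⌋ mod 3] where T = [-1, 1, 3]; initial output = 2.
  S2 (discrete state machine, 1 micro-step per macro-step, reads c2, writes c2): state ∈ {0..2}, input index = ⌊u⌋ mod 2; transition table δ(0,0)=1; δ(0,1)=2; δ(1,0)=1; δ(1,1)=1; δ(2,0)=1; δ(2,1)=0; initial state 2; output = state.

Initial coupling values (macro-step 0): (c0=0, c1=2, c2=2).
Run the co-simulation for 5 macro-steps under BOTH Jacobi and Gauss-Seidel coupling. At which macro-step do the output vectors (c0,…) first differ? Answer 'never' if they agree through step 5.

[Jacobi] macro 1: S0 reads c1=2 → after 2×micro: 4; S1 reads c0=0 → after 3×micro: -1; S2 reads c2=2 → after 1×micro: 1 ⇒ (c0=4, c1=-1, c2=1)
[Jacobi] macro 2: S0 reads c1=-1 → after 2×micro: -2; S1 reads c0=4 → after 3×micro: 1; S2 reads c2=1 → after 1×micro: 1 ⇒ (c0=-2, c1=1, c2=1)
[Jacobi] macro 3: S0 reads c1=1 → after 2×micro: 4; S1 reads c0=-2 → after 3×micro: 1; S2 reads c2=1 → after 1×micro: 1 ⇒ (c0=4, c1=1, c2=1)
[Jacobi] macro 4: S0 reads c1=1 → after 2×micro: 4; S1 reads c0=4 → after 3×micro: 1; S2 reads c2=1 → after 1×micro: 1 ⇒ (c0=4, c1=1, c2=1)
[Jacobi] macro 5: S0 reads c1=1 → after 2×micro: 4; S1 reads c0=4 → after 3×micro: 1; S2 reads c2=1 → after 1×micro: 1 ⇒ (c0=4, c1=1, c2=1)
[Gauss-Seidel] macro 1: S0 reads c1=2 → after 2×micro: 4; S1 reads c0=4 → after 3×micro: 1; S2 reads c2=2 → after 1×micro: 1 ⇒ (c0=4, c1=1, c2=1)
[Gauss-Seidel] macro 2: S0 reads c1=1 → after 2×micro: 4; S1 reads c0=4 → after 3×micro: 1; S2 reads c2=1 → after 1×micro: 1 ⇒ (c0=4, c1=1, c2=1)
[Gauss-Seidel] macro 3: S0 reads c1=1 → after 2×micro: 4; S1 reads c0=4 → after 3×micro: 1; S2 reads c2=1 → after 1×micro: 1 ⇒ (c0=4, c1=1, c2=1)
[Gauss-Seidel] macro 4: S0 reads c1=1 → after 2×micro: 4; S1 reads c0=4 → after 3×micro: 1; S2 reads c2=1 → after 1×micro: 1 ⇒ (c0=4, c1=1, c2=1)
[Gauss-Seidel] macro 5: S0 reads c1=1 → after 2×micro: 4; S1 reads c0=4 → after 3×micro: 1; S2 reads c2=1 → after 1×micro: 1 ⇒ (c0=4, c1=1, c2=1)

first divergence at macro-step: 1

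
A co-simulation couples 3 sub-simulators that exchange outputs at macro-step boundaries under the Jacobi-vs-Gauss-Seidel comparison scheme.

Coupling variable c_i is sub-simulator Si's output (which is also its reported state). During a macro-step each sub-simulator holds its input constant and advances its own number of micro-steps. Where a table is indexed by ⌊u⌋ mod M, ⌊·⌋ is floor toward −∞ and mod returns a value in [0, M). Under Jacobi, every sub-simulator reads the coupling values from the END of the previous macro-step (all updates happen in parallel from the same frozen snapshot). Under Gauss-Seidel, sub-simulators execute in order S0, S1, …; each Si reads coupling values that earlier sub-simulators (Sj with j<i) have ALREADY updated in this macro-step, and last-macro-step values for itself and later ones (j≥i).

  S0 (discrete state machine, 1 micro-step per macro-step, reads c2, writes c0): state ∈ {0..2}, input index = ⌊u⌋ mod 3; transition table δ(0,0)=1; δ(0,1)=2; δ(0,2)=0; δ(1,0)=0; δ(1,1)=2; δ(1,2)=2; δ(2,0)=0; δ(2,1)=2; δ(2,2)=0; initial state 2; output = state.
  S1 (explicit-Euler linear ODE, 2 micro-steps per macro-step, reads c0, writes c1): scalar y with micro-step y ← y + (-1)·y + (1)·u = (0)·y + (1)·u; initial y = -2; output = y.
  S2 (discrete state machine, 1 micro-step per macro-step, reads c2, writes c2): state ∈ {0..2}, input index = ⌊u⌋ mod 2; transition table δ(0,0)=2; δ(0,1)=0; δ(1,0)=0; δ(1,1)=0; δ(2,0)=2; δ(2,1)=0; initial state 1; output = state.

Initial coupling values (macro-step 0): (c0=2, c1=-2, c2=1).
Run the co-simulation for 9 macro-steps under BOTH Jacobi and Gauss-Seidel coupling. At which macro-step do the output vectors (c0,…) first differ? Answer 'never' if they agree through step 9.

[Jacobi] macro 1: S0 reads c2=1 → after 1×micro: 2; S1 reads c0=2 → after 2×micro: 2; S2 reads c2=1 → after 1×micro: 0 ⇒ (c0=2, c1=2, c2=0)
[Jacobi] macro 2: S0 reads c2=0 → after 1×micro: 0; S1 reads c0=2 → after 2×micro: 2; S2 reads c2=0 → after 1×micro: 2 ⇒ (c0=0, c1=2, c2=2)
[Jacobi] macro 3: S0 reads c2=2 → after 1×micro: 0; S1 reads c0=0 → after 2×micro: 0; S2 reads c2=2 → after 1×micro: 2 ⇒ (c0=0, c1=0, c2=2)
[Jacobi] macro 4: S0 reads c2=2 → after 1×micro: 0; S1 reads c0=0 → after 2×micro: 0; S2 reads c2=2 → after 1×micro: 2 ⇒ (c0=0, c1=0, c2=2)
[Jacobi] macro 5: S0 reads c2=2 → after 1×micro: 0; S1 reads c0=0 → after 2×micro: 0; S2 reads c2=2 → after 1×micro: 2 ⇒ (c0=0, c1=0, c2=2)
[Jacobi] macro 6: S0 reads c2=2 → after 1×micro: 0; S1 reads c0=0 → after 2×micro: 0; S2 reads c2=2 → after 1×micro: 2 ⇒ (c0=0, c1=0, c2=2)
[Jacobi] macro 7: S0 reads c2=2 → after 1×micro: 0; S1 reads c0=0 → after 2×micro: 0; S2 reads c2=2 → after 1×micro: 2 ⇒ (c0=0, c1=0, c2=2)
[Jacobi] macro 8: S0 reads c2=2 → after 1×micro: 0; S1 reads c0=0 → after 2×micro: 0; S2 reads c2=2 → after 1×micro: 2 ⇒ (c0=0, c1=0, c2=2)
[Jacobi] macro 9: S0 reads c2=2 → after 1×micro: 0; S1 reads c0=0 → after 2×micro: 0; S2 reads c2=2 → after 1×micro: 2 ⇒ (c0=0, c1=0, c2=2)
[Gauss-Seidel] macro 1: S0 reads c2=1 → after 1×micro: 2; S1 reads c0=2 → after 2×micro: 2; S2 reads c2=1 → after 1×micro: 0 ⇒ (c0=2, c1=2, c2=0)
[Gauss-Seidel] macro 2: S0 reads c2=0 → after 1×micro: 0; S1 reads c0=0 → after 2×micro: 0; S2 reads c2=0 → after 1×micro: 2 ⇒ (c0=0, c1=0, c2=2)
[Gauss-Seidel] macro 3: S0 reads c2=2 → after 1×micro: 0; S1 reads c0=0 → after 2×micro: 0; S2 reads c2=2 → after 1×micro: 2 ⇒ (c0=0, c1=0, c2=2)
[Gauss-Seidel] macro 4: S0 reads c2=2 → after 1×micro: 0; S1 reads c0=0 → after 2×micro: 0; S2 reads c2=2 → after 1×micro: 2 ⇒ (c0=0, c1=0, c2=2)
[Gauss-Seidel] macro 5: S0 reads c2=2 → after 1×micro: 0; S1 reads c0=0 → after 2×micro: 0; S2 reads c2=2 → after 1×micro: 2 ⇒ (c0=0, c1=0, c2=2)
[Gauss-Seidel] macro 6: S0 reads c2=2 → after 1×micro: 0; S1 reads c0=0 → after 2×micro: 0; S2 reads c2=2 → after 1×micro: 2 ⇒ (c0=0, c1=0, c2=2)
[Gauss-Seidel] macro 7: S0 reads c2=2 → after 1×micro: 0; S1 reads c0=0 → after 2×micro: 0; S2 reads c2=2 → after 1×micro: 2 ⇒ (c0=0, c1=0, c2=2)
[Gauss-Seidel] macro 8: S0 reads c2=2 → after 1×micro: 0; S1 reads c0=0 → after 2×micro: 0; S2 reads c2=2 → after 1×micro: 2 ⇒ (c0=0, c1=0, c2=2)
[Gauss-Seidel] macro 9: S0 reads c2=2 → after 1×micro: 0; S1 reads c0=0 → after 2×micro: 0; S2 reads c2=2 → after 1×micro: 2 ⇒ (c0=0, c1=0, c2=2)

first divergence at macro-step: 2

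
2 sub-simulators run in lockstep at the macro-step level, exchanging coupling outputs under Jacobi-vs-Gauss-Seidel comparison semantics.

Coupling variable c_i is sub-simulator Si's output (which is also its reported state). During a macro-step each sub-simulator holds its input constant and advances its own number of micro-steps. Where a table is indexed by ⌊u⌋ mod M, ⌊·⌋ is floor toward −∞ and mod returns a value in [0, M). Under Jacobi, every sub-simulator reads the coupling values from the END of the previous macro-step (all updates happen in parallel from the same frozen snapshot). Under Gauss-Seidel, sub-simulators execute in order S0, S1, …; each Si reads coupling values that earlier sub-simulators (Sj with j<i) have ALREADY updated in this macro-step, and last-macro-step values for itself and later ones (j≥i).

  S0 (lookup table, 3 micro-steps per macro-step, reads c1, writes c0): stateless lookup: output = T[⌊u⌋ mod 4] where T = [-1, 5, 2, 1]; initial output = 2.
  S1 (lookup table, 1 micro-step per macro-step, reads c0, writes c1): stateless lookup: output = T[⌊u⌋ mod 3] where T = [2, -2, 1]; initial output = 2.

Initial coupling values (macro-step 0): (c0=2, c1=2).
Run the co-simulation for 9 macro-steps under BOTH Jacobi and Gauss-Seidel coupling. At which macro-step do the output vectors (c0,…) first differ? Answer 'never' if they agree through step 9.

first divergence at macro-step: never

[Jacobi] macro 1: S0 reads c1=2 → after 3×micro: 2; S1 reads c0=2 → after 1×micro: 1 ⇒ (c0=2, c1=1)
[Jacobi] macro 2: S0 reads c1=1 → after 3×micro: 5; S1 reads c0=2 → after 1×micro: 1 ⇒ (c0=5, c1=1)
[Jacobi] macro 3: S0 reads c1=1 → after 3×micro: 5; S1 reads c0=5 → after 1×micro: 1 ⇒ (c0=5, c1=1)
[Jacobi] macro 4: S0 reads c1=1 → after 3×micro: 5; S1 reads c0=5 → after 1×micro: 1 ⇒ (c0=5, c1=1)
[Jacobi] macro 5: S0 reads c1=1 → after 3×micro: 5; S1 reads c0=5 → after 1×micro: 1 ⇒ (c0=5, c1=1)
[Jacobi] macro 6: S0 reads c1=1 → after 3×micro: 5; S1 reads c0=5 → after 1×micro: 1 ⇒ (c0=5, c1=1)
[Jacobi] macro 7: S0 reads c1=1 → after 3×micro: 5; S1 reads c0=5 → after 1×micro: 1 ⇒ (c0=5, c1=1)
[Jacobi] macro 8: S0 reads c1=1 → after 3×micro: 5; S1 reads c0=5 → after 1×micro: 1 ⇒ (c0=5, c1=1)
[Jacobi] macro 9: S0 reads c1=1 → after 3×micro: 5; S1 reads c0=5 → after 1×micro: 1 ⇒ (c0=5, c1=1)
[Gauss-Seidel] macro 1: S0 reads c1=2 → after 3×micro: 2; S1 reads c0=2 → after 1×micro: 1 ⇒ (c0=2, c1=1)
[Gauss-Seidel] macro 2: S0 reads c1=1 → after 3×micro: 5; S1 reads c0=5 → after 1×micro: 1 ⇒ (c0=5, c1=1)
[Gauss-Seidel] macro 3: S0 reads c1=1 → after 3×micro: 5; S1 reads c0=5 → after 1×micro: 1 ⇒ (c0=5, c1=1)
[Gauss-Seidel] macro 4: S0 reads c1=1 → after 3×micro: 5; S1 reads c0=5 → after 1×micro: 1 ⇒ (c0=5, c1=1)
[Gauss-Seidel] macro 5: S0 reads c1=1 → after 3×micro: 5; S1 reads c0=5 → after 1×micro: 1 ⇒ (c0=5, c1=1)
[Gauss-Seidel] macro 6: S0 reads c1=1 → after 3×micro: 5; S1 reads c0=5 → after 1×micro: 1 ⇒ (c0=5, c1=1)
[Gauss-Seidel] macro 7: S0 reads c1=1 → after 3×micro: 5; S1 reads c0=5 → after 1×micro: 1 ⇒ (c0=5, c1=1)
[Gauss-Seidel] macro 8: S0 reads c1=1 → after 3×micro: 5; S1 reads c0=5 → after 1×micro: 1 ⇒ (c0=5, c1=1)
[Gauss-Seidel] macro 9: S0 reads c1=1 → after 3×micro: 5; S1 reads c0=5 → after 1×micro: 1 ⇒ (c0=5, c1=1)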